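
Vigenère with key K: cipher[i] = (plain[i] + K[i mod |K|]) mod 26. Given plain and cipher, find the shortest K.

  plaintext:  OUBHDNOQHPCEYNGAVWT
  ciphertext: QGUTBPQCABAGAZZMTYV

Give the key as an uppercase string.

  i= 0: Q-O =  2 → C
  i= 1: G-U = 12 → M
  i= 2: U-B = 19 → T
  i= 3: T-H = 12 → M
  i= 4: B-D = 24 → Y
  i= 5: P-N =  2 → C
  i= 6: Q-O =  2 → C
  i= 7: C-Q = 12 → M
  i= 8: A-H = 19 → T
  i= 9: B-P = 12 → M
  i=10: A-C = 24 → Y
  i=11: G-E =  2 → C
  i=12: A-Y =  2 → C
  i=13: Z-N = 12 → M
  i=14: Z-G = 19 → T
  i=15: M-A = 12 → M
  i=16: T-V = 24 → Y
  i=17: Y-W =  2 → C
  i=18: V-T =  2 → C
  shifts repeat with period 6: CMTMYC

CMTMYC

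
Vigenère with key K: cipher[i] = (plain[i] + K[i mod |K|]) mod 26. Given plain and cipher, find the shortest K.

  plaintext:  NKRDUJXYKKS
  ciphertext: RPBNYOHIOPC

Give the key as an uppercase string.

EFKK

  i= 0: R-N =  4 → E
  i= 1: P-K =  5 → F
  i= 2: B-R = 10 → K
  i= 3: N-D = 10 → K
  i= 4: Y-U =  4 → E
  i= 5: O-J =  5 → F
  i= 6: H-X = 10 → K
  i= 7: I-Y = 10 → K
  i= 8: O-K =  4 → E
  i= 9: P-K =  5 → F
  i=10: C-S = 10 → K
  shifts repeat with period 4: EFKK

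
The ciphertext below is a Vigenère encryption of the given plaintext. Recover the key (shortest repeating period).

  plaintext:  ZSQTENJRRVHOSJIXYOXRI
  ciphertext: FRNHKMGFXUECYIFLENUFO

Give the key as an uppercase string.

GZXO

  i= 0: F-Z =  6 → G
  i= 1: R-S = 25 → Z
  i= 2: N-Q = 23 → X
  i= 3: H-T = 14 → O
  i= 4: K-E =  6 → G
  i= 5: M-N = 25 → Z
  i= 6: G-J = 23 → X
  i= 7: F-R = 14 → O
  i= 8: X-R =  6 → G
  i= 9: U-V = 25 → Z
  i=10: E-H = 23 → X
  i=11: C-O = 14 → O
  i=12: Y-S =  6 → G
  i=13: I-J = 25 → Z
  i=14: F-I = 23 → X
  i=15: L-X = 14 → O
  i=16: E-Y =  6 → G
  i=17: N-O = 25 → Z
  i=18: U-X = 23 → X
  i=19: F-R = 14 → O
  i=20: O-I =  6 → G
  shifts repeat with period 4: GZXO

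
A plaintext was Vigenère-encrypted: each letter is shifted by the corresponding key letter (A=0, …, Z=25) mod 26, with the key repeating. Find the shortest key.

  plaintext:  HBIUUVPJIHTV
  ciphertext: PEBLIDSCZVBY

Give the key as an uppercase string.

IDTRO

  i= 0: P-H =  8 → I
  i= 1: E-B =  3 → D
  i= 2: B-I = 19 → T
  i= 3: L-U = 17 → R
  i= 4: I-U = 14 → O
  i= 5: D-V =  8 → I
  i= 6: S-P =  3 → D
  i= 7: C-J = 19 → T
  i= 8: Z-I = 17 → R
  i= 9: V-H = 14 → O
  i=10: B-T =  8 → I
  i=11: Y-V =  3 → D
  shifts repeat with period 5: IDTRO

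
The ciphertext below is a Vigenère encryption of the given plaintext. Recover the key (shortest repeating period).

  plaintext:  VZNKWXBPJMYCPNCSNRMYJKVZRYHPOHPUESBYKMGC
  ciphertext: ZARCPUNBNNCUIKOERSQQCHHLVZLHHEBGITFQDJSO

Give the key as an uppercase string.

EBESTXMM

  i= 0: Z-V =  4 → E
  i= 1: A-Z =  1 → B
  i= 2: R-N =  4 → E
  i= 3: C-K = 18 → S
  i= 4: P-W = 19 → T
  i= 5: U-X = 23 → X
  i= 6: N-B = 12 → M
  i= 7: B-P = 12 → M
  i= 8: N-J =  4 → E
  i= 9: N-M =  1 → B
  i=10: C-Y =  4 → E
  i=11: U-C = 18 → S
  i=12: I-P = 19 → T
  i=13: K-N = 23 → X
  i=14: O-C = 12 → M
  i=15: E-S = 12 → M
  i=16: R-N =  4 → E
  i=17: S-R =  1 → B
  i=18: Q-M =  4 → E
  i=19: Q-Y = 18 → S
  i=20: C-J = 19 → T
  i=21: H-K = 23 → X
  i=22: H-V = 12 → M
  i=23: L-Z = 12 → M
  i=24: V-R =  4 → E
  i=25: Z-Y =  1 → B
  i=26: L-H =  4 → E
  i=27: H-P = 18 → S
  i=28: H-O = 19 → T
  i=29: E-H = 23 → X
  i=30: B-P = 12 → M
  i=31: G-U = 12 → M
  i=32: I-E =  4 → E
  i=33: T-S =  1 → B
  i=34: F-B =  4 → E
  i=35: Q-Y = 18 → S
  i=36: D-K = 19 → T
  i=37: J-M = 23 → X
  i=38: S-G = 12 → M
  i=39: O-C = 12 → M
  shifts repeat with period 8: EBESTXMM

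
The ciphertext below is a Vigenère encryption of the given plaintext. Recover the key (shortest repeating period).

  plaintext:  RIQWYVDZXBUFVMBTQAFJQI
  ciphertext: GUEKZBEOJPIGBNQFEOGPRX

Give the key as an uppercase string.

  i= 0: G-R = 15 → P
  i= 1: U-I = 12 → M
  i= 2: E-Q = 14 → O
  i= 3: K-W = 14 → O
  i= 4: Z-Y =  1 → B
  i= 5: B-V =  6 → G
  i= 6: E-D =  1 → B
  i= 7: O-Z = 15 → P
  i= 8: J-X = 12 → M
  i= 9: P-B = 14 → O
  i=10: I-U = 14 → O
  i=11: G-F =  1 → B
  i=12: B-V =  6 → G
  i=13: N-M =  1 → B
  i=14: Q-B = 15 → P
  i=15: F-T = 12 → M
  i=16: E-Q = 14 → O
  i=17: O-A = 14 → O
  i=18: G-F =  1 → B
  i=19: P-J =  6 → G
  i=20: R-Q =  1 → B
  i=21: X-I = 15 → P
  shifts repeat with period 7: PMOOBGB

PMOOBGB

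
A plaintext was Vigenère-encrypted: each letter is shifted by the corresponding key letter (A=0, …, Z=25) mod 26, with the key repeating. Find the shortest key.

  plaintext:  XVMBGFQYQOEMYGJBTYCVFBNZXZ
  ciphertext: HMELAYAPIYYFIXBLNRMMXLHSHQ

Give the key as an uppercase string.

  i= 0: H-X = 10 → K
  i= 1: M-V = 17 → R
  i= 2: E-M = 18 → S
  i= 3: L-B = 10 → K
  i= 4: A-G = 20 → U
  i= 5: Y-F = 19 → T
  i= 6: A-Q = 10 → K
  i= 7: P-Y = 17 → R
  i= 8: I-Q = 18 → S
  i= 9: Y-O = 10 → K
  i=10: Y-E = 20 → U
  i=11: F-M = 19 → T
  i=12: I-Y = 10 → K
  i=13: X-G = 17 → R
  i=14: B-J = 18 → S
  i=15: L-B = 10 → K
  i=16: N-T = 20 → U
  i=17: R-Y = 19 → T
  i=18: M-C = 10 → K
  i=19: M-V = 17 → R
  i=20: X-F = 18 → S
  i=21: L-B = 10 → K
  i=22: H-N = 20 → U
  i=23: S-Z = 19 → T
  i=24: H-X = 10 → K
  i=25: Q-Z = 17 → R
  shifts repeat with period 6: KRSKUT

KRSKUT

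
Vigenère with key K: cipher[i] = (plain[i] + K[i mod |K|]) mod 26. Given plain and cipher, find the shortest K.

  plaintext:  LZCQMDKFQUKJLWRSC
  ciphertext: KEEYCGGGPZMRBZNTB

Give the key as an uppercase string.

ZFCIQDWB

  i= 0: K-L = 25 → Z
  i= 1: E-Z =  5 → F
  i= 2: E-C =  2 → C
  i= 3: Y-Q =  8 → I
  i= 4: C-M = 16 → Q
  i= 5: G-D =  3 → D
  i= 6: G-K = 22 → W
  i= 7: G-F =  1 → B
  i= 8: P-Q = 25 → Z
  i= 9: Z-U =  5 → F
  i=10: M-K =  2 → C
  i=11: R-J =  8 → I
  i=12: B-L = 16 → Q
  i=13: Z-W =  3 → D
  i=14: N-R = 22 → W
  i=15: T-S =  1 → B
  i=16: B-C = 25 → Z
  shifts repeat with period 8: ZFCIQDWB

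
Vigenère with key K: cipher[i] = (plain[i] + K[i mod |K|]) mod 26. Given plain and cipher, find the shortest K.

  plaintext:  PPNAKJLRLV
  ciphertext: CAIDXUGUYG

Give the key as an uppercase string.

NLVD

  i= 0: C-P = 13 → N
  i= 1: A-P = 11 → L
  i= 2: I-N = 21 → V
  i= 3: D-A =  3 → D
  i= 4: X-K = 13 → N
  i= 5: U-J = 11 → L
  i= 6: G-L = 21 → V
  i= 7: U-R =  3 → D
  i= 8: Y-L = 13 → N
  i= 9: G-V = 11 → L
  shifts repeat with period 4: NLVD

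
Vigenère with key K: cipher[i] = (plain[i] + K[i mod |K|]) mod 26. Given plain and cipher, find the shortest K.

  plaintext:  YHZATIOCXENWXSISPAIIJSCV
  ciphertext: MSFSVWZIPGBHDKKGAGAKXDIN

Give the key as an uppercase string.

  i= 0: M-Y = 14 → O
  i= 1: S-H = 11 → L
  i= 2: F-Z =  6 → G
  i= 3: S-A = 18 → S
  i= 4: V-T =  2 → C
  i= 5: W-I = 14 → O
  i= 6: Z-O = 11 → L
  i= 7: I-C =  6 → G
  i= 8: P-X = 18 → S
  i= 9: G-E =  2 → C
  i=10: B-N = 14 → O
  i=11: H-W = 11 → L
  i=12: D-X =  6 → G
  i=13: K-S = 18 → S
  i=14: K-I =  2 → C
  i=15: G-S = 14 → O
  i=16: A-P = 11 → L
  i=17: G-A =  6 → G
  i=18: A-I = 18 → S
  i=19: K-I =  2 → C
  i=20: X-J = 14 → O
  i=21: D-S = 11 → L
  i=22: I-C =  6 → G
  i=23: N-V = 18 → S
  shifts repeat with period 5: OLGSC

OLGSC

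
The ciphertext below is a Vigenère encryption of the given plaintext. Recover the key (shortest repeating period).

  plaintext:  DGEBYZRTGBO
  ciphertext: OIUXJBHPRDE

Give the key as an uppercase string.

LCQW

  i= 0: O-D = 11 → L
  i= 1: I-G =  2 → C
  i= 2: U-E = 16 → Q
  i= 3: X-B = 22 → W
  i= 4: J-Y = 11 → L
  i= 5: B-Z =  2 → C
  i= 6: H-R = 16 → Q
  i= 7: P-T = 22 → W
  i= 8: R-G = 11 → L
  i= 9: D-B =  2 → C
  i=10: E-O = 16 → Q
  shifts repeat with period 4: LCQW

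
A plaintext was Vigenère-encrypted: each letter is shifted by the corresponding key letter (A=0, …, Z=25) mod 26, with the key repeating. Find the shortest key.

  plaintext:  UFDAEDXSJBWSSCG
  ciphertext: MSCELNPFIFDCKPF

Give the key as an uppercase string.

SNZEHK

  i= 0: M-U = 18 → S
  i= 1: S-F = 13 → N
  i= 2: C-D = 25 → Z
  i= 3: E-A =  4 → E
  i= 4: L-E =  7 → H
  i= 5: N-D = 10 → K
  i= 6: P-X = 18 → S
  i= 7: F-S = 13 → N
  i= 8: I-J = 25 → Z
  i= 9: F-B =  4 → E
  i=10: D-W =  7 → H
  i=11: C-S = 10 → K
  i=12: K-S = 18 → S
  i=13: P-C = 13 → N
  i=14: F-G = 25 → Z
  shifts repeat with period 6: SNZEHK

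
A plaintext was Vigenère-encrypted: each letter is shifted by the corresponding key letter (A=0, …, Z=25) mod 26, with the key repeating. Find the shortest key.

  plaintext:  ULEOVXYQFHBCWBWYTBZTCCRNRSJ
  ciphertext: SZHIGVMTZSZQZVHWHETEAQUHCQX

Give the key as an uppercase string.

YODUL

  i= 0: S-U = 24 → Y
  i= 1: Z-L = 14 → O
  i= 2: H-E =  3 → D
  i= 3: I-O = 20 → U
  i= 4: G-V = 11 → L
  i= 5: V-X = 24 → Y
  i= 6: M-Y = 14 → O
  i= 7: T-Q =  3 → D
  i= 8: Z-F = 20 → U
  i= 9: S-H = 11 → L
  i=10: Z-B = 24 → Y
  i=11: Q-C = 14 → O
  i=12: Z-W =  3 → D
  i=13: V-B = 20 → U
  i=14: H-W = 11 → L
  i=15: W-Y = 24 → Y
  i=16: H-T = 14 → O
  i=17: E-B =  3 → D
  i=18: T-Z = 20 → U
  i=19: E-T = 11 → L
  i=20: A-C = 24 → Y
  i=21: Q-C = 14 → O
  i=22: U-R =  3 → D
  i=23: H-N = 20 → U
  i=24: C-R = 11 → L
  i=25: Q-S = 24 → Y
  i=26: X-J = 14 → O
  shifts repeat with period 5: YODUL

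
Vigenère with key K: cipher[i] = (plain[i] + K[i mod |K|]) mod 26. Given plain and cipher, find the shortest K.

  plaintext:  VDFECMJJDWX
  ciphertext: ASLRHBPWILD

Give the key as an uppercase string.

FPGN

  i= 0: A-V =  5 → F
  i= 1: S-D = 15 → P
  i= 2: L-F =  6 → G
  i= 3: R-E = 13 → N
  i= 4: H-C =  5 → F
  i= 5: B-M = 15 → P
  i= 6: P-J =  6 → G
  i= 7: W-J = 13 → N
  i= 8: I-D =  5 → F
  i= 9: L-W = 15 → P
  i=10: D-X =  6 → G
  shifts repeat with period 4: FPGN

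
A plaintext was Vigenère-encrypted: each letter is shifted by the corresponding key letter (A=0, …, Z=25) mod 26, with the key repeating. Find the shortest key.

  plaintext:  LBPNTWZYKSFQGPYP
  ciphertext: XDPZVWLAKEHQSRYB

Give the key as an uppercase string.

MCA

  i= 0: X-L = 12 → M
  i= 1: D-B =  2 → C
  i= 2: P-P =  0 → A
  i= 3: Z-N = 12 → M
  i= 4: V-T =  2 → C
  i= 5: W-W =  0 → A
  i= 6: L-Z = 12 → M
  i= 7: A-Y =  2 → C
  i= 8: K-K =  0 → A
  i= 9: E-S = 12 → M
  i=10: H-F =  2 → C
  i=11: Q-Q =  0 → A
  i=12: S-G = 12 → M
  i=13: R-P =  2 → C
  i=14: Y-Y =  0 → A
  i=15: B-P = 12 → M
  shifts repeat with period 3: MCA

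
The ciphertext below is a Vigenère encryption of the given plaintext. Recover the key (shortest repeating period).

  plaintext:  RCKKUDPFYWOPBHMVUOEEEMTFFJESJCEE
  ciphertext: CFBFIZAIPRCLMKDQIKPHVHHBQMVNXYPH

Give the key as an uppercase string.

  i= 0: C-R = 11 → L
  i= 1: F-C =  3 → D
  i= 2: B-K = 17 → R
  i= 3: F-K = 21 → V
  i= 4: I-U = 14 → O
  i= 5: Z-D = 22 → W
  i= 6: A-P = 11 → L
  i= 7: I-F =  3 → D
  i= 8: P-Y = 17 → R
  i= 9: R-W = 21 → V
  i=10: C-O = 14 → O
  i=11: L-P = 22 → W
  i=12: M-B = 11 → L
  i=13: K-H =  3 → D
  i=14: D-M = 17 → R
  i=15: Q-V = 21 → V
  i=16: I-U = 14 → O
  i=17: K-O = 22 → W
  i=18: P-E = 11 → L
  i=19: H-E =  3 → D
  i=20: V-E = 17 → R
  i=21: H-M = 21 → V
  i=22: H-T = 14 → O
  i=23: B-F = 22 → W
  i=24: Q-F = 11 → L
  i=25: M-J =  3 → D
  i=26: V-E = 17 → R
  i=27: N-S = 21 → V
  i=28: X-J = 14 → O
  i=29: Y-C = 22 → W
  i=30: P-E = 11 → L
  i=31: H-E =  3 → D
  shifts repeat with period 6: LDRVOW

LDRVOW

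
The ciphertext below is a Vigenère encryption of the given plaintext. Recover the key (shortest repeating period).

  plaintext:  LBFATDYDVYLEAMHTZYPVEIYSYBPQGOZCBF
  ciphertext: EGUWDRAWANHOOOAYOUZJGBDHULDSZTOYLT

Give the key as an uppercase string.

  i= 0: E-L = 19 → T
  i= 1: G-B =  5 → F
  i= 2: U-F = 15 → P
  i= 3: W-A = 22 → W
  i= 4: D-T = 10 → K
  i= 5: R-D = 14 → O
  i= 6: A-Y =  2 → C
  i= 7: W-D = 19 → T
  i= 8: A-V =  5 → F
  i= 9: N-Y = 15 → P
  i=10: H-L = 22 → W
  i=11: O-E = 10 → K
  i=12: O-A = 14 → O
  i=13: O-M =  2 → C
  i=14: A-H = 19 → T
  i=15: Y-T =  5 → F
  i=16: O-Z = 15 → P
  i=17: U-Y = 22 → W
  i=18: Z-P = 10 → K
  i=19: J-V = 14 → O
  i=20: G-E =  2 → C
  i=21: B-I = 19 → T
  i=22: D-Y =  5 → F
  i=23: H-S = 15 → P
  i=24: U-Y = 22 → W
  i=25: L-B = 10 → K
  i=26: D-P = 14 → O
  i=27: S-Q =  2 → C
  i=28: Z-G = 19 → T
  i=29: T-O =  5 → F
  i=30: O-Z = 15 → P
  i=31: Y-C = 22 → W
  i=32: L-B = 10 → K
  i=33: T-F = 14 → O
  shifts repeat with period 7: TFPWKOC

TFPWKOC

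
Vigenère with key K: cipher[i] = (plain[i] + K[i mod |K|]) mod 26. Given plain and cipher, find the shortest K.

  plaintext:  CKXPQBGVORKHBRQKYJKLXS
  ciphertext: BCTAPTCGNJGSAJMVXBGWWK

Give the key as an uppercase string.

ZSWL

  i= 0: B-C = 25 → Z
  i= 1: C-K = 18 → S
  i= 2: T-X = 22 → W
  i= 3: A-P = 11 → L
  i= 4: P-Q = 25 → Z
  i= 5: T-B = 18 → S
  i= 6: C-G = 22 → W
  i= 7: G-V = 11 → L
  i= 8: N-O = 25 → Z
  i= 9: J-R = 18 → S
  i=10: G-K = 22 → W
  i=11: S-H = 11 → L
  i=12: A-B = 25 → Z
  i=13: J-R = 18 → S
  i=14: M-Q = 22 → W
  i=15: V-K = 11 → L
  i=16: X-Y = 25 → Z
  i=17: B-J = 18 → S
  i=18: G-K = 22 → W
  i=19: W-L = 11 → L
  i=20: W-X = 25 → Z
  i=21: K-S = 18 → S
  shifts repeat with period 4: ZSWL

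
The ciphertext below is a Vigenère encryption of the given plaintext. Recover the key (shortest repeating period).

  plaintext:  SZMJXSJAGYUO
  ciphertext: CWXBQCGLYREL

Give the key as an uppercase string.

  i= 0: C-S = 10 → K
  i= 1: W-Z = 23 → X
  i= 2: X-M = 11 → L
  i= 3: B-J = 18 → S
  i= 4: Q-X = 19 → T
  i= 5: C-S = 10 → K
  i= 6: G-J = 23 → X
  i= 7: L-A = 11 → L
  i= 8: Y-G = 18 → S
  i= 9: R-Y = 19 → T
  i=10: E-U = 10 → K
  i=11: L-O = 23 → X
  shifts repeat with period 5: KXLST

KXLST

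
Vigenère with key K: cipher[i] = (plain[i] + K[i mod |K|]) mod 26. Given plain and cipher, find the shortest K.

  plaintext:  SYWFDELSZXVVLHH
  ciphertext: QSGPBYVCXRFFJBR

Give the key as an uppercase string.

YUKK

  i= 0: Q-S = 24 → Y
  i= 1: S-Y = 20 → U
  i= 2: G-W = 10 → K
  i= 3: P-F = 10 → K
  i= 4: B-D = 24 → Y
  i= 5: Y-E = 20 → U
  i= 6: V-L = 10 → K
  i= 7: C-S = 10 → K
  i= 8: X-Z = 24 → Y
  i= 9: R-X = 20 → U
  i=10: F-V = 10 → K
  i=11: F-V = 10 → K
  i=12: J-L = 24 → Y
  i=13: B-H = 20 → U
  i=14: R-H = 10 → K
  shifts repeat with period 4: YUKK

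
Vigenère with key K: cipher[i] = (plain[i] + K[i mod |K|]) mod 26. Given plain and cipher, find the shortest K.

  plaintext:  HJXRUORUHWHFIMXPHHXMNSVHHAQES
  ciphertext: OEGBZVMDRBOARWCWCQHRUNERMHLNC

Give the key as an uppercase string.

HVJKF

  i= 0: O-H =  7 → H
  i= 1: E-J = 21 → V
  i= 2: G-X =  9 → J
  i= 3: B-R = 10 → K
  i= 4: Z-U =  5 → F
  i= 5: V-O =  7 → H
  i= 6: M-R = 21 → V
  i= 7: D-U =  9 → J
  i= 8: R-H = 10 → K
  i= 9: B-W =  5 → F
  i=10: O-H =  7 → H
  i=11: A-F = 21 → V
  i=12: R-I =  9 → J
  i=13: W-M = 10 → K
  i=14: C-X =  5 → F
  i=15: W-P =  7 → H
  i=16: C-H = 21 → V
  i=17: Q-H =  9 → J
  i=18: H-X = 10 → K
  i=19: R-M =  5 → F
  i=20: U-N =  7 → H
  i=21: N-S = 21 → V
  i=22: E-V =  9 → J
  i=23: R-H = 10 → K
  i=24: M-H =  5 → F
  i=25: H-A =  7 → H
  i=26: L-Q = 21 → V
  i=27: N-E =  9 → J
  i=28: C-S = 10 → K
  shifts repeat with period 5: HVJKF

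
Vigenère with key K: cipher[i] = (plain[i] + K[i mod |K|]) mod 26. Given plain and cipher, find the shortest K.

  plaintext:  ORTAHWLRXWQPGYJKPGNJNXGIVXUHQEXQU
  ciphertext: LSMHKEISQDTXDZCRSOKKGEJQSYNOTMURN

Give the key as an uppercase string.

  i= 0: L-O = 23 → X
  i= 1: S-R =  1 → B
  i= 2: M-T = 19 → T
  i= 3: H-A =  7 → H
  i= 4: K-H =  3 → D
  i= 5: E-W =  8 → I
  i= 6: I-L = 23 → X
  i= 7: S-R =  1 → B
  i= 8: Q-X = 19 → T
  i= 9: D-W =  7 → H
  i=10: T-Q =  3 → D
  i=11: X-P =  8 → I
  i=12: D-G = 23 → X
  i=13: Z-Y =  1 → B
  i=14: C-J = 19 → T
  i=15: R-K =  7 → H
  i=16: S-P =  3 → D
  i=17: O-G =  8 → I
  i=18: K-N = 23 → X
  i=19: K-J =  1 → B
  i=20: G-N = 19 → T
  i=21: E-X =  7 → H
  i=22: J-G =  3 → D
  i=23: Q-I =  8 → I
  i=24: S-V = 23 → X
  i=25: Y-X =  1 → B
  i=26: N-U = 19 → T
  i=27: O-H =  7 → H
  i=28: T-Q =  3 → D
  i=29: M-E =  8 → I
  i=30: U-X = 23 → X
  i=31: R-Q =  1 → B
  i=32: N-U = 19 → T
  shifts repeat with period 6: XBTHDI

XBTHDI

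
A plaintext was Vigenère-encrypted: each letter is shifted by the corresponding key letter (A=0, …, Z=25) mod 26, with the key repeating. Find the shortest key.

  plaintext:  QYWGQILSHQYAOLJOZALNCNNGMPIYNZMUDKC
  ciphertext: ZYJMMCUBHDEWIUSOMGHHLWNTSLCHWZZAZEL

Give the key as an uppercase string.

  i= 0: Z-Q =  9 → J
  i= 1: Y-Y =  0 → A
  i= 2: J-W = 13 → N
  i= 3: M-G =  6 → G
  i= 4: M-Q = 22 → W
  i= 5: C-I = 20 → U
  i= 6: U-L =  9 → J
  i= 7: B-S =  9 → J
  i= 8: H-H =  0 → A
  i= 9: D-Q = 13 → N
  i=10: E-Y =  6 → G
  i=11: W-A = 22 → W
  i=12: I-O = 20 → U
  i=13: U-L =  9 → J
  i=14: S-J =  9 → J
  i=15: O-O =  0 → A
  i=16: M-Z = 13 → N
  i=17: G-A =  6 → G
  i=18: H-L = 22 → W
  i=19: H-N = 20 → U
  i=20: L-C =  9 → J
  i=21: W-N =  9 → J
  i=22: N-N =  0 → A
  i=23: T-G = 13 → N
  i=24: S-M =  6 → G
  i=25: L-P = 22 → W
  i=26: C-I = 20 → U
  i=27: H-Y =  9 → J
  i=28: W-N =  9 → J
  i=29: Z-Z =  0 → A
  i=30: Z-M = 13 → N
  i=31: A-U =  6 → G
  i=32: Z-D = 22 → W
  i=33: E-K = 20 → U
  i=34: L-C =  9 → J
  shifts repeat with period 7: JANGWUJ

JANGWUJ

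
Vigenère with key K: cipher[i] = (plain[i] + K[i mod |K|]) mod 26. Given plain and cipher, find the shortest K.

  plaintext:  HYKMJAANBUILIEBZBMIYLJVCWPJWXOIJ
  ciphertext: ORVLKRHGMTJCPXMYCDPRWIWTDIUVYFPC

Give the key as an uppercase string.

  i= 0: O-H =  7 → H
  i= 1: R-Y = 19 → T
  i= 2: V-K = 11 → L
  i= 3: L-M = 25 → Z
  i= 4: K-J =  1 → B
  i= 5: R-A = 17 → R
  i= 6: H-A =  7 → H
  i= 7: G-N = 19 → T
  i= 8: M-B = 11 → L
  i= 9: T-U = 25 → Z
  i=10: J-I =  1 → B
  i=11: C-L = 17 → R
  i=12: P-I =  7 → H
  i=13: X-E = 19 → T
  i=14: M-B = 11 → L
  i=15: Y-Z = 25 → Z
  i=16: C-B =  1 → B
  i=17: D-M = 17 → R
  i=18: P-I =  7 → H
  i=19: R-Y = 19 → T
  i=20: W-L = 11 → L
  i=21: I-J = 25 → Z
  i=22: W-V =  1 → B
  i=23: T-C = 17 → R
  i=24: D-W =  7 → H
  i=25: I-P = 19 → T
  i=26: U-J = 11 → L
  i=27: V-W = 25 → Z
  i=28: Y-X =  1 → B
  i=29: F-O = 17 → R
  i=30: P-I =  7 → H
  i=31: C-J = 19 → T
  shifts repeat with period 6: HTLZBR

HTLZBR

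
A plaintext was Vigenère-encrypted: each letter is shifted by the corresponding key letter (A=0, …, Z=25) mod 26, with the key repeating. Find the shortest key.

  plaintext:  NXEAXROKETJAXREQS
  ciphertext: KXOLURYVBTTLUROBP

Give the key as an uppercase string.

  i= 0: K-N = 23 → X
  i= 1: X-X =  0 → A
  i= 2: O-E = 10 → K
  i= 3: L-A = 11 → L
  i= 4: U-X = 23 → X
  i= 5: R-R =  0 → A
  i= 6: Y-O = 10 → K
  i= 7: V-K = 11 → L
  i= 8: B-E = 23 → X
  i= 9: T-T =  0 → A
  i=10: T-J = 10 → K
  i=11: L-A = 11 → L
  i=12: U-X = 23 → X
  i=13: R-R =  0 → A
  i=14: O-E = 10 → K
  i=15: B-Q = 11 → L
  i=16: P-S = 23 → X
  shifts repeat with period 4: XAKL

XAKL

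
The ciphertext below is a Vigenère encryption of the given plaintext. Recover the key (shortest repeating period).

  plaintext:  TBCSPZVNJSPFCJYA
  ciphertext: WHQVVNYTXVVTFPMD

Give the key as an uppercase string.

  i= 0: W-T =  3 → D
  i= 1: H-B =  6 → G
  i= 2: Q-C = 14 → O
  i= 3: V-S =  3 → D
  i= 4: V-P =  6 → G
  i= 5: N-Z = 14 → O
  i= 6: Y-V =  3 → D
  i= 7: T-N =  6 → G
  i= 8: X-J = 14 → O
  i= 9: V-S =  3 → D
  i=10: V-P =  6 → G
  i=11: T-F = 14 → O
  i=12: F-C =  3 → D
  i=13: P-J =  6 → G
  i=14: M-Y = 14 → O
  i=15: D-A =  3 → D
  shifts repeat with period 3: DGO

DGO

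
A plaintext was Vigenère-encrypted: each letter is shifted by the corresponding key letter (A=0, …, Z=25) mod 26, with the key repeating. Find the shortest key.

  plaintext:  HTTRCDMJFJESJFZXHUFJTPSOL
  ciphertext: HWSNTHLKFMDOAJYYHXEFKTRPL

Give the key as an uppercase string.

  i= 0: H-H =  0 → A
  i= 1: W-T =  3 → D
  i= 2: S-T = 25 → Z
  i= 3: N-R = 22 → W
  i= 4: T-C = 17 → R
  i= 5: H-D =  4 → E
  i= 6: L-M = 25 → Z
  i= 7: K-J =  1 → B
  i= 8: F-F =  0 → A
  i= 9: M-J =  3 → D
  i=10: D-E = 25 → Z
  i=11: O-S = 22 → W
  i=12: A-J = 17 → R
  i=13: J-F =  4 → E
  i=14: Y-Z = 25 → Z
  i=15: Y-X =  1 → B
  i=16: H-H =  0 → A
  i=17: X-U =  3 → D
  i=18: E-F = 25 → Z
  i=19: F-J = 22 → W
  i=20: K-T = 17 → R
  i=21: T-P =  4 → E
  i=22: R-S = 25 → Z
  i=23: P-O =  1 → B
  i=24: L-L =  0 → A
  shifts repeat with period 8: ADZWREZB

ADZWREZB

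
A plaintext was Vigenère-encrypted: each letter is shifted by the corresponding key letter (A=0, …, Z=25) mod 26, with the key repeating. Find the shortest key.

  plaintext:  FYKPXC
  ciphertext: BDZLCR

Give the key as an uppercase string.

WFP

  i= 0: B-F = 22 → W
  i= 1: D-Y =  5 → F
  i= 2: Z-K = 15 → P
  i= 3: L-P = 22 → W
  i= 4: C-X =  5 → F
  i= 5: R-C = 15 → P
  shifts repeat with period 3: WFP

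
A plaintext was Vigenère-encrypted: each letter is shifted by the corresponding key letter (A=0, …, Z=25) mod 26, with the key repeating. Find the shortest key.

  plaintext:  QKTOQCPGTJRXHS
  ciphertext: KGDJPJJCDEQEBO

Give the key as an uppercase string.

  i= 0: K-Q = 20 → U
  i= 1: G-K = 22 → W
  i= 2: D-T = 10 → K
  i= 3: J-O = 21 → V
  i= 4: P-Q = 25 → Z
  i= 5: J-C =  7 → H
  i= 6: J-P = 20 → U
  i= 7: C-G = 22 → W
  i= 8: D-T = 10 → K
  i= 9: E-J = 21 → V
  i=10: Q-R = 25 → Z
  i=11: E-X =  7 → H
  i=12: B-H = 20 → U
  i=13: O-S = 22 → W
  shifts repeat with period 6: UWKVZH

UWKVZH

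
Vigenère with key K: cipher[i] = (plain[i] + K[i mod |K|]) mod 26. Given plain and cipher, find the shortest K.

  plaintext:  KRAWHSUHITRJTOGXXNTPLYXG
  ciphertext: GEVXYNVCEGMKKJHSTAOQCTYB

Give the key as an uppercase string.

  i= 0: G-K = 22 → W
  i= 1: E-R = 13 → N
  i= 2: V-A = 21 → V
  i= 3: X-W =  1 → B
  i= 4: Y-H = 17 → R
  i= 5: N-S = 21 → V
  i= 6: V-U =  1 → B
  i= 7: C-H = 21 → V
  i= 8: E-I = 22 → W
  i= 9: G-T = 13 → N
  i=10: M-R = 21 → V
  i=11: K-J =  1 → B
  i=12: K-T = 17 → R
  i=13: J-O = 21 → V
  i=14: H-G =  1 → B
  i=15: S-X = 21 → V
  i=16: T-X = 22 → W
  i=17: A-N = 13 → N
  i=18: O-T = 21 → V
  i=19: Q-P =  1 → B
  i=20: C-L = 17 → R
  i=21: T-Y = 21 → V
  i=22: Y-X =  1 → B
  i=23: B-G = 21 → V
  shifts repeat with period 8: WNVBRVBV

WNVBRVBV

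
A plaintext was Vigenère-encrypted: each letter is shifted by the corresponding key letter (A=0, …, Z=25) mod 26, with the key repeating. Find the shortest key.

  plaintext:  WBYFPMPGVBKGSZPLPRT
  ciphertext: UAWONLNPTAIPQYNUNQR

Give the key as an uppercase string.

  i= 0: U-W = 24 → Y
  i= 1: A-B = 25 → Z
  i= 2: W-Y = 24 → Y
  i= 3: O-F =  9 → J
  i= 4: N-P = 24 → Y
  i= 5: L-M = 25 → Z
  i= 6: N-P = 24 → Y
  i= 7: P-G =  9 → J
  i= 8: T-V = 24 → Y
  i= 9: A-B = 25 → Z
  i=10: I-K = 24 → Y
  i=11: P-G =  9 → J
  i=12: Q-S = 24 → Y
  i=13: Y-Z = 25 → Z
  i=14: N-P = 24 → Y
  i=15: U-L =  9 → J
  i=16: N-P = 24 → Y
  i=17: Q-R = 25 → Z
  i=18: R-T = 24 → Y
  shifts repeat with period 4: YZYJ

YZYJ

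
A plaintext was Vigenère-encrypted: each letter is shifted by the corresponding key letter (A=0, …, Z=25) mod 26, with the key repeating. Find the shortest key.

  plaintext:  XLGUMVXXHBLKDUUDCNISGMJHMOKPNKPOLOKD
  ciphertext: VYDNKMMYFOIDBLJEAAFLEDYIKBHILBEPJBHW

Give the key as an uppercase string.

  i= 0: V-X = 24 → Y
  i= 1: Y-L = 13 → N
  i= 2: D-G = 23 → X
  i= 3: N-U = 19 → T
  i= 4: K-M = 24 → Y
  i= 5: M-V = 17 → R
  i= 6: M-X = 15 → P
  i= 7: Y-X =  1 → B
  i= 8: F-H = 24 → Y
  i= 9: O-B = 13 → N
  i=10: I-L = 23 → X
  i=11: D-K = 19 → T
  i=12: B-D = 24 → Y
  i=13: L-U = 17 → R
  i=14: J-U = 15 → P
  i=15: E-D =  1 → B
  i=16: A-C = 24 → Y
  i=17: A-N = 13 → N
  i=18: F-I = 23 → X
  i=19: L-S = 19 → T
  i=20: E-G = 24 → Y
  i=21: D-M = 17 → R
  i=22: Y-J = 15 → P
  i=23: I-H =  1 → B
  i=24: K-M = 24 → Y
  i=25: B-O = 13 → N
  i=26: H-K = 23 → X
  i=27: I-P = 19 → T
  i=28: L-N = 24 → Y
  i=29: B-K = 17 → R
  i=30: E-P = 15 → P
  i=31: P-O =  1 → B
  i=32: J-L = 24 → Y
  i=33: B-O = 13 → N
  i=34: H-K = 23 → X
  i=35: W-D = 19 → T
  shifts repeat with period 8: YNXTYRPB

YNXTYRPB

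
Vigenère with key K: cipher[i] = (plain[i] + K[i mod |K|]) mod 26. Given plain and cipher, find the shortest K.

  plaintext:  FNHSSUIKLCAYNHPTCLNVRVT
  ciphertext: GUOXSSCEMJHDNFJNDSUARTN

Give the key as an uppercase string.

  i= 0: G-F =  1 → B
  i= 1: U-N =  7 → H
  i= 2: O-H =  7 → H
  i= 3: X-S =  5 → F
  i= 4: S-S =  0 → A
  i= 5: S-U = 24 → Y
  i= 6: C-I = 20 → U
  i= 7: E-K = 20 → U
  i= 8: M-L =  1 → B
  i= 9: J-C =  7 → H
  i=10: H-A =  7 → H
  i=11: D-Y =  5 → F
  i=12: N-N =  0 → A
  i=13: F-H = 24 → Y
  i=14: J-P = 20 → U
  i=15: N-T = 20 → U
  i=16: D-C =  1 → B
  i=17: S-L =  7 → H
  i=18: U-N =  7 → H
  i=19: A-V =  5 → F
  i=20: R-R =  0 → A
  i=21: T-V = 24 → Y
  i=22: N-T = 20 → U
  shifts repeat with period 8: BHHFAYUU

BHHFAYUU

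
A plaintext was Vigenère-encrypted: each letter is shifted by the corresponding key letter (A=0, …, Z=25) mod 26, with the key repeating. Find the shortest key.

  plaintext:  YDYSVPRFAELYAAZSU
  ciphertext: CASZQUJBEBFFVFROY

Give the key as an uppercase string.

  i= 0: C-Y =  4 → E
  i= 1: A-D = 23 → X
  i= 2: S-Y = 20 → U
  i= 3: Z-S =  7 → H
  i= 4: Q-V = 21 → V
  i= 5: U-P =  5 → F
  i= 6: J-R = 18 → S
  i= 7: B-F = 22 → W
  i= 8: E-A =  4 → E
  i= 9: B-E = 23 → X
  i=10: F-L = 20 → U
  i=11: F-Y =  7 → H
  i=12: V-A = 21 → V
  i=13: F-A =  5 → F
  i=14: R-Z = 18 → S
  i=15: O-S = 22 → W
  i=16: Y-U =  4 → E
  shifts repeat with period 8: EXUHVFSW

EXUHVFSW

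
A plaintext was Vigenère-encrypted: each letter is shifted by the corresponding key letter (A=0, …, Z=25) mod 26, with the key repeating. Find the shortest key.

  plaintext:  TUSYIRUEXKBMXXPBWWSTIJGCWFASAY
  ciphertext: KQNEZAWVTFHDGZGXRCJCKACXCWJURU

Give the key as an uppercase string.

RWVGRJC

  i= 0: K-T = 17 → R
  i= 1: Q-U = 22 → W
  i= 2: N-S = 21 → V
  i= 3: E-Y =  6 → G
  i= 4: Z-I = 17 → R
  i= 5: A-R =  9 → J
  i= 6: W-U =  2 → C
  i= 7: V-E = 17 → R
  i= 8: T-X = 22 → W
  i= 9: F-K = 21 → V
  i=10: H-B =  6 → G
  i=11: D-M = 17 → R
  i=12: G-X =  9 → J
  i=13: Z-X =  2 → C
  i=14: G-P = 17 → R
  i=15: X-B = 22 → W
  i=16: R-W = 21 → V
  i=17: C-W =  6 → G
  i=18: J-S = 17 → R
  i=19: C-T =  9 → J
  i=20: K-I =  2 → C
  i=21: A-J = 17 → R
  i=22: C-G = 22 → W
  i=23: X-C = 21 → V
  i=24: C-W =  6 → G
  i=25: W-F = 17 → R
  i=26: J-A =  9 → J
  i=27: U-S =  2 → C
  i=28: R-A = 17 → R
  i=29: U-Y = 22 → W
  shifts repeat with period 7: RWVGRJC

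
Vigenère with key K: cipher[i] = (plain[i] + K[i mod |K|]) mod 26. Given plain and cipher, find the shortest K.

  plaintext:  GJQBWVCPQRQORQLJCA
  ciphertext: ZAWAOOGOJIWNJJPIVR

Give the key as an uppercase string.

TRGZSTEZ

  i= 0: Z-G = 19 → T
  i= 1: A-J = 17 → R
  i= 2: W-Q =  6 → G
  i= 3: A-B = 25 → Z
  i= 4: O-W = 18 → S
  i= 5: O-V = 19 → T
  i= 6: G-C =  4 → E
  i= 7: O-P = 25 → Z
  i= 8: J-Q = 19 → T
  i= 9: I-R = 17 → R
  i=10: W-Q =  6 → G
  i=11: N-O = 25 → Z
  i=12: J-R = 18 → S
  i=13: J-Q = 19 → T
  i=14: P-L =  4 → E
  i=15: I-J = 25 → Z
  i=16: V-C = 19 → T
  i=17: R-A = 17 → R
  shifts repeat with period 8: TRGZSTEZ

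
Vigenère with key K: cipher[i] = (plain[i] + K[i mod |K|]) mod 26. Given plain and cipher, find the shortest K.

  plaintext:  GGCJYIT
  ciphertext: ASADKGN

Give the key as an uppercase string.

UMY

  i= 0: A-G = 20 → U
  i= 1: S-G = 12 → M
  i= 2: A-C = 24 → Y
  i= 3: D-J = 20 → U
  i= 4: K-Y = 12 → M
  i= 5: G-I = 24 → Y
  i= 6: N-T = 20 → U
  shifts repeat with period 3: UMY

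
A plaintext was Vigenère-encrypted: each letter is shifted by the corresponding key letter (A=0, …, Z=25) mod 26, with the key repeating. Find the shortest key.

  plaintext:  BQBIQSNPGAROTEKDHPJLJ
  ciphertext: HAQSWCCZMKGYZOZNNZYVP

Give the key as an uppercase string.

  i= 0: H-B =  6 → G
  i= 1: A-Q = 10 → K
  i= 2: Q-B = 15 → P
  i= 3: S-I = 10 → K
  i= 4: W-Q =  6 → G
  i= 5: C-S = 10 → K
  i= 6: C-N = 15 → P
  i= 7: Z-P = 10 → K
  i= 8: M-G =  6 → G
  i= 9: K-A = 10 → K
  i=10: G-R = 15 → P
  i=11: Y-O = 10 → K
  i=12: Z-T =  6 → G
  i=13: O-E = 10 → K
  i=14: Z-K = 15 → P
  i=15: N-D = 10 → K
  i=16: N-H =  6 → G
  i=17: Z-P = 10 → K
  i=18: Y-J = 15 → P
  i=19: V-L = 10 → K
  i=20: P-J =  6 → G
  shifts repeat with period 4: GKPK

GKPK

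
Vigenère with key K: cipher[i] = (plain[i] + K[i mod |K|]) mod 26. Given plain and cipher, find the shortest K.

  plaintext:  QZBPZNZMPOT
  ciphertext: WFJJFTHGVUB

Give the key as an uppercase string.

GGIU

  i= 0: W-Q =  6 → G
  i= 1: F-Z =  6 → G
  i= 2: J-B =  8 → I
  i= 3: J-P = 20 → U
  i= 4: F-Z =  6 → G
  i= 5: T-N =  6 → G
  i= 6: H-Z =  8 → I
  i= 7: G-M = 20 → U
  i= 8: V-P =  6 → G
  i= 9: U-O =  6 → G
  i=10: B-T =  8 → I
  shifts repeat with period 4: GGIU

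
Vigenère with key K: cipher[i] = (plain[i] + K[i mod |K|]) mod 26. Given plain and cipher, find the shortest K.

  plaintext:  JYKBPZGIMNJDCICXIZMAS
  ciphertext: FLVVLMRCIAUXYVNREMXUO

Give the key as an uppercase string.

  i= 0: F-J = 22 → W
  i= 1: L-Y = 13 → N
  i= 2: V-K = 11 → L
  i= 3: V-B = 20 → U
  i= 4: L-P = 22 → W
  i= 5: M-Z = 13 → N
  i= 6: R-G = 11 → L
  i= 7: C-I = 20 → U
  i= 8: I-M = 22 → W
  i= 9: A-N = 13 → N
  i=10: U-J = 11 → L
  i=11: X-D = 20 → U
  i=12: Y-C = 22 → W
  i=13: V-I = 13 → N
  i=14: N-C = 11 → L
  i=15: R-X = 20 → U
  i=16: E-I = 22 → W
  i=17: M-Z = 13 → N
  i=18: X-M = 11 → L
  i=19: U-A = 20 → U
  i=20: O-S = 22 → W
  shifts repeat with period 4: WNLU

WNLU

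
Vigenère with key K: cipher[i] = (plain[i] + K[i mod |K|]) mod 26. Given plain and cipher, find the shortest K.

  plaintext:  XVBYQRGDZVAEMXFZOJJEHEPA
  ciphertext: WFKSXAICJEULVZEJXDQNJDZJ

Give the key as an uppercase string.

ZKJUHJC

  i= 0: W-X = 25 → Z
  i= 1: F-V = 10 → K
  i= 2: K-B =  9 → J
  i= 3: S-Y = 20 → U
  i= 4: X-Q =  7 → H
  i= 5: A-R =  9 → J
  i= 6: I-G =  2 → C
  i= 7: C-D = 25 → Z
  i= 8: J-Z = 10 → K
  i= 9: E-V =  9 → J
  i=10: U-A = 20 → U
  i=11: L-E =  7 → H
  i=12: V-M =  9 → J
  i=13: Z-X =  2 → C
  i=14: E-F = 25 → Z
  i=15: J-Z = 10 → K
  i=16: X-O =  9 → J
  i=17: D-J = 20 → U
  i=18: Q-J =  7 → H
  i=19: N-E =  9 → J
  i=20: J-H =  2 → C
  i=21: D-E = 25 → Z
  i=22: Z-P = 10 → K
  i=23: J-A =  9 → J
  shifts repeat with period 7: ZKJUHJC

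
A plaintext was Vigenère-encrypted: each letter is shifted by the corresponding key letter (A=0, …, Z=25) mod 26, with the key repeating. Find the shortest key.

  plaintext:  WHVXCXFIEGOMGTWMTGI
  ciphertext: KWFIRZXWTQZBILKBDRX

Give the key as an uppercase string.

  i= 0: K-W = 14 → O
  i= 1: W-H = 15 → P
  i= 2: F-V = 10 → K
  i= 3: I-X = 11 → L
  i= 4: R-C = 15 → P
  i= 5: Z-X =  2 → C
  i= 6: X-F = 18 → S
  i= 7: W-I = 14 → O
  i= 8: T-E = 15 → P
  i= 9: Q-G = 10 → K
  i=10: Z-O = 11 → L
  i=11: B-M = 15 → P
  i=12: I-G =  2 → C
  i=13: L-T = 18 → S
  i=14: K-W = 14 → O
  i=15: B-M = 15 → P
  i=16: D-T = 10 → K
  i=17: R-G = 11 → L
  i=18: X-I = 15 → P
  shifts repeat with period 7: OPKLPCS

OPKLPCS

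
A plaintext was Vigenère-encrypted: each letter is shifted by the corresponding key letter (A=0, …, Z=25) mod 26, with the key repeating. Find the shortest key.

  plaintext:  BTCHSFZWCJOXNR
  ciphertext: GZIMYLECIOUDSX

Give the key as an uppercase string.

  i= 0: G-B =  5 → F
  i= 1: Z-T =  6 → G
  i= 2: I-C =  6 → G
  i= 3: M-H =  5 → F
  i= 4: Y-S =  6 → G
  i= 5: L-F =  6 → G
  i= 6: E-Z =  5 → F
  i= 7: C-W =  6 → G
  i= 8: I-C =  6 → G
  i= 9: O-J =  5 → F
  i=10: U-O =  6 → G
  i=11: D-X =  6 → G
  i=12: S-N =  5 → F
  i=13: X-R =  6 → G
  shifts repeat with period 3: FGG

FGG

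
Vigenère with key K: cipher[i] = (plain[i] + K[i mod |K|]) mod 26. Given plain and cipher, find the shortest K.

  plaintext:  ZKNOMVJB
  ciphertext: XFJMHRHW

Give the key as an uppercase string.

  i= 0: X-Z = 24 → Y
  i= 1: F-K = 21 → V
  i= 2: J-N = 22 → W
  i= 3: M-O = 24 → Y
  i= 4: H-M = 21 → V
  i= 5: R-V = 22 → W
  i= 6: H-J = 24 → Y
  i= 7: W-B = 21 → V
  shifts repeat with period 3: YVW

YVW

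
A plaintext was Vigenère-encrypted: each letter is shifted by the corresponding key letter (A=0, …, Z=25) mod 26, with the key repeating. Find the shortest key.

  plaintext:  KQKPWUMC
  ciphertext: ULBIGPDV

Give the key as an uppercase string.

  i= 0: U-K = 10 → K
  i= 1: L-Q = 21 → V
  i= 2: B-K = 17 → R
  i= 3: I-P = 19 → T
  i= 4: G-W = 10 → K
  i= 5: P-U = 21 → V
  i= 6: D-M = 17 → R
  i= 7: V-C = 19 → T
  shifts repeat with period 4: KVRT

KVRT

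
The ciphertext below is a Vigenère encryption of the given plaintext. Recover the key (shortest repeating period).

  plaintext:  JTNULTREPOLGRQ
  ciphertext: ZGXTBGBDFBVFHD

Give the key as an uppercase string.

  i= 0: Z-J = 16 → Q
  i= 1: G-T = 13 → N
  i= 2: X-N = 10 → K
  i= 3: T-U = 25 → Z
  i= 4: B-L = 16 → Q
  i= 5: G-T = 13 → N
  i= 6: B-R = 10 → K
  i= 7: D-E = 25 → Z
  i= 8: F-P = 16 → Q
  i= 9: B-O = 13 → N
  i=10: V-L = 10 → K
  i=11: F-G = 25 → Z
  i=12: H-R = 16 → Q
  i=13: D-Q = 13 → N
  shifts repeat with period 4: QNKZ

QNKZ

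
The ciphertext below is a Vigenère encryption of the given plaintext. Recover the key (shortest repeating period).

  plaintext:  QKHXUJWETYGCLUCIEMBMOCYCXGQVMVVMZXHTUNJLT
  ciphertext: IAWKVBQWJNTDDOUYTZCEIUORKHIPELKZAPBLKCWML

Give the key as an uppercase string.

SQPNBSU

  i= 0: I-Q = 18 → S
  i= 1: A-K = 16 → Q
  i= 2: W-H = 15 → P
  i= 3: K-X = 13 → N
  i= 4: V-U =  1 → B
  i= 5: B-J = 18 → S
  i= 6: Q-W = 20 → U
  i= 7: W-E = 18 → S
  i= 8: J-T = 16 → Q
  i= 9: N-Y = 15 → P
  i=10: T-G = 13 → N
  i=11: D-C =  1 → B
  i=12: D-L = 18 → S
  i=13: O-U = 20 → U
  i=14: U-C = 18 → S
  i=15: Y-I = 16 → Q
  i=16: T-E = 15 → P
  i=17: Z-M = 13 → N
  i=18: C-B =  1 → B
  i=19: E-M = 18 → S
  i=20: I-O = 20 → U
  i=21: U-C = 18 → S
  i=22: O-Y = 16 → Q
  i=23: R-C = 15 → P
  i=24: K-X = 13 → N
  i=25: H-G =  1 → B
  i=26: I-Q = 18 → S
  i=27: P-V = 20 → U
  i=28: E-M = 18 → S
  i=29: L-V = 16 → Q
  i=30: K-V = 15 → P
  i=31: Z-M = 13 → N
  i=32: A-Z =  1 → B
  i=33: P-X = 18 → S
  i=34: B-H = 20 → U
  i=35: L-T = 18 → S
  i=36: K-U = 16 → Q
  i=37: C-N = 15 → P
  i=38: W-J = 13 → N
  i=39: M-L =  1 → B
  i=40: L-T = 18 → S
  shifts repeat with period 7: SQPNBSU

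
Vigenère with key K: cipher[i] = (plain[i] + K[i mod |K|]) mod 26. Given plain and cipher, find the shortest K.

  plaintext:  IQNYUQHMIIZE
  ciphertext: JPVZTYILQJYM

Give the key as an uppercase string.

  i= 0: J-I =  1 → B
  i= 1: P-Q = 25 → Z
  i= 2: V-N =  8 → I
  i= 3: Z-Y =  1 → B
  i= 4: T-U = 25 → Z
  i= 5: Y-Q =  8 → I
  i= 6: I-H =  1 → B
  i= 7: L-M = 25 → Z
  i= 8: Q-I =  8 → I
  i= 9: J-I =  1 → B
  i=10: Y-Z = 25 → Z
  i=11: M-E =  8 → I
  shifts repeat with period 3: BZI

BZI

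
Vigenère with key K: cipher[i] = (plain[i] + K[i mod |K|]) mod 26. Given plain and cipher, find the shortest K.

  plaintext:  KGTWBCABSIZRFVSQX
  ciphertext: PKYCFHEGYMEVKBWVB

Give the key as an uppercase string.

FEFGE

  i= 0: P-K =  5 → F
  i= 1: K-G =  4 → E
  i= 2: Y-T =  5 → F
  i= 3: C-W =  6 → G
  i= 4: F-B =  4 → E
  i= 5: H-C =  5 → F
  i= 6: E-A =  4 → E
  i= 7: G-B =  5 → F
  i= 8: Y-S =  6 → G
  i= 9: M-I =  4 → E
  i=10: E-Z =  5 → F
  i=11: V-R =  4 → E
  i=12: K-F =  5 → F
  i=13: B-V =  6 → G
  i=14: W-S =  4 → E
  i=15: V-Q =  5 → F
  i=16: B-X =  4 → E
  shifts repeat with period 5: FEFGE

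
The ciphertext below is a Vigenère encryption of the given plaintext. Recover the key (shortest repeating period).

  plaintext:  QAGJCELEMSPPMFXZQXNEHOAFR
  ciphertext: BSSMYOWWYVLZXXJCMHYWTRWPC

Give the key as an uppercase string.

LSMDWK

  i= 0: B-Q = 11 → L
  i= 1: S-A = 18 → S
  i= 2: S-G = 12 → M
  i= 3: M-J =  3 → D
  i= 4: Y-C = 22 → W
  i= 5: O-E = 10 → K
  i= 6: W-L = 11 → L
  i= 7: W-E = 18 → S
  i= 8: Y-M = 12 → M
  i= 9: V-S =  3 → D
  i=10: L-P = 22 → W
  i=11: Z-P = 10 → K
  i=12: X-M = 11 → L
  i=13: X-F = 18 → S
  i=14: J-X = 12 → M
  i=15: C-Z =  3 → D
  i=16: M-Q = 22 → W
  i=17: H-X = 10 → K
  i=18: Y-N = 11 → L
  i=19: W-E = 18 → S
  i=20: T-H = 12 → M
  i=21: R-O =  3 → D
  i=22: W-A = 22 → W
  i=23: P-F = 10 → K
  i=24: C-R = 11 → L
  shifts repeat with period 6: LSMDWK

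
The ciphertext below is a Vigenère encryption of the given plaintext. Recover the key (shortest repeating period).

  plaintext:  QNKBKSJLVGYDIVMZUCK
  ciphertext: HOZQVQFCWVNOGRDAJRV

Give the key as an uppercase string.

  i= 0: H-Q = 17 → R
  i= 1: O-N =  1 → B
  i= 2: Z-K = 15 → P
  i= 3: Q-B = 15 → P
  i= 4: V-K = 11 → L
  i= 5: Q-S = 24 → Y
  i= 6: F-J = 22 → W
  i= 7: C-L = 17 → R
  i= 8: W-V =  1 → B
  i= 9: V-G = 15 → P
  i=10: N-Y = 15 → P
  i=11: O-D = 11 → L
  i=12: G-I = 24 → Y
  i=13: R-V = 22 → W
  i=14: D-M = 17 → R
  i=15: A-Z =  1 → B
  i=16: J-U = 15 → P
  i=17: R-C = 15 → P
  i=18: V-K = 11 → L
  shifts repeat with period 7: RBPPLYW

RBPPLYW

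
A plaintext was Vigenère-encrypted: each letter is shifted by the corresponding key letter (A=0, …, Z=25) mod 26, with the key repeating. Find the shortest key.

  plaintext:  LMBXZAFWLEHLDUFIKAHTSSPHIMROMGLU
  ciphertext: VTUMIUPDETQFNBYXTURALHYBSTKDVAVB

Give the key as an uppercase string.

KHTPJU

  i= 0: V-L = 10 → K
  i= 1: T-M =  7 → H
  i= 2: U-B = 19 → T
  i= 3: M-X = 15 → P
  i= 4: I-Z =  9 → J
  i= 5: U-A = 20 → U
  i= 6: P-F = 10 → K
  i= 7: D-W =  7 → H
  i= 8: E-L = 19 → T
  i= 9: T-E = 15 → P
  i=10: Q-H =  9 → J
  i=11: F-L = 20 → U
  i=12: N-D = 10 → K
  i=13: B-U =  7 → H
  i=14: Y-F = 19 → T
  i=15: X-I = 15 → P
  i=16: T-K =  9 → J
  i=17: U-A = 20 → U
  i=18: R-H = 10 → K
  i=19: A-T =  7 → H
  i=20: L-S = 19 → T
  i=21: H-S = 15 → P
  i=22: Y-P =  9 → J
  i=23: B-H = 20 → U
  i=24: S-I = 10 → K
  i=25: T-M =  7 → H
  i=26: K-R = 19 → T
  i=27: D-O = 15 → P
  i=28: V-M =  9 → J
  i=29: A-G = 20 → U
  i=30: V-L = 10 → K
  i=31: B-U =  7 → H
  shifts repeat with period 6: KHTPJU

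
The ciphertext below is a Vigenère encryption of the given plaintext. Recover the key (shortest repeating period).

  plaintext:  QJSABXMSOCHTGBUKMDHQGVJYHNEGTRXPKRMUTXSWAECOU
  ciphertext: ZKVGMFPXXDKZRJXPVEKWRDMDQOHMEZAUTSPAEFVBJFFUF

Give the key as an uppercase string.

  i= 0: Z-Q =  9 → J
  i= 1: K-J =  1 → B
  i= 2: V-S =  3 → D
  i= 3: G-A =  6 → G
  i= 4: M-B = 11 → L
  i= 5: F-X =  8 → I
  i= 6: P-M =  3 → D
  i= 7: X-S =  5 → F
  i= 8: X-O =  9 → J
  i= 9: D-C =  1 → B
  i=10: K-H =  3 → D
  i=11: Z-T =  6 → G
  i=12: R-G = 11 → L
  i=13: J-B =  8 → I
  i=14: X-U =  3 → D
  i=15: P-K =  5 → F
  i=16: V-M =  9 → J
  i=17: E-D =  1 → B
  i=18: K-H =  3 → D
  i=19: W-Q =  6 → G
  i=20: R-G = 11 → L
  i=21: D-V =  8 → I
  i=22: M-J =  3 → D
  i=23: D-Y =  5 → F
  i=24: Q-H =  9 → J
  i=25: O-N =  1 → B
  i=26: H-E =  3 → D
  i=27: M-G =  6 → G
  i=28: E-T = 11 → L
  i=29: Z-R =  8 → I
  i=30: A-X =  3 → D
  i=31: U-P =  5 → F
  i=32: T-K =  9 → J
  i=33: S-R =  1 → B
  i=34: P-M =  3 → D
  i=35: A-U =  6 → G
  i=36: E-T = 11 → L
  i=37: F-X =  8 → I
  i=38: V-S =  3 → D
  i=39: B-W =  5 → F
  i=40: J-A =  9 → J
  i=41: F-E =  1 → B
  i=42: F-C =  3 → D
  i=43: U-O =  6 → G
  i=44: F-U = 11 → L
  shifts repeat with period 8: JBDGLIDF

JBDGLIDF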